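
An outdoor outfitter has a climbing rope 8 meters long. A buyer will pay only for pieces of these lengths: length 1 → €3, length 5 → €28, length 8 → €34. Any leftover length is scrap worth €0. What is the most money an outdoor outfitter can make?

37

Let best[k] be the best obtainable value from length k. For each k, try every first piece i and keep the best of price[i] + best[k−i].
best[1] = 3
best[2] = 6  (first piece 1, then best[1]=3)
best[3] = 9  (first piece 1, then best[2]=6)
best[4] = 12  (first piece 1, then best[3]=9)
best[5] = 28
best[6] = 31  (first piece 1, then best[5]=28)
best[7] = 34  (first piece 1, then best[6]=31)
best[8] = 37  (first piece 1, then best[7]=34)
One optimal cutting: 5 + 1 + 1 + 1 → €37.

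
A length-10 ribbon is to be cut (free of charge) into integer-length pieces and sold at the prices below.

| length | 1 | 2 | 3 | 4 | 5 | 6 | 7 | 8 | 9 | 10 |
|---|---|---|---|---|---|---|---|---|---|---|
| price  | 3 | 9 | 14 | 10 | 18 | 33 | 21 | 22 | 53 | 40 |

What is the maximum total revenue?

56

Consider every possible first cut. best[k] is the best of p[i]+best[k−i] over all sellable i≤k.
best[1] = 3
best[2] = max(3+3, 9+0) = 9
best[3] = max(3+9, 9+3, 14+0) = 14
best[4] = max(3+14, 9+9, 14+3, 10+0) = 18
best[5] = max(3+18, 9+14, 14+9, 10+3, 18+0) = 23
best[6] = max(3+23, 9+18, 14+14, 10+9, 18+3, 33+0) = 33
best[7] = max(3+33, 9+23, 14+18, …, 33+3, 21+0) = 36
best[8] = max(3+36, 9+33, 14+23, …, 21+3, 22+0) = 42
best[9] = max(3+42, 9+36, 14+33, …, 22+3, 53+0) = 53
best[10] = max(3+53, 9+42, 14+36, …, 53+3, 40+0) = 56
One optimal cutting: 9 + 1 → ¢53 + ¢3 = ¢56.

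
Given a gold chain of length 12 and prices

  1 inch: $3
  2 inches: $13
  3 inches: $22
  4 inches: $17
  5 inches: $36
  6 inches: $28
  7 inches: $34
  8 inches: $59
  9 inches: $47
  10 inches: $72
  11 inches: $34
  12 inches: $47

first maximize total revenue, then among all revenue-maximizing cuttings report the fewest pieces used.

4

Consider every possible first cut. r[k] is the best of p[i]+r[k−i] over all sellable i≤k.
r[1] = 3
r[2] = 13
r[3] = 22
r[4] = 26  (first piece 2, then r[2]=13)
r[5] = 36
r[6] = 44  (first piece 3, then r[3]=22)
r[7] = 49  (first piece 2, then r[5]=36)
r[8] = 59
r[9] = 66  (first piece 3, then r[6]=44)
r[10] = 72  (first piece 2, then r[8]=59)
r[11] = 81  (first piece 3, then r[8]=59)
r[12] = 88  (first piece 3, then r[9]=66)
Maximum revenue is $88.
Now minimize piece count subject to staying optimal: for each k, pieces[k] = 1 + min over i with p[i]+r[k−i]=r[k] of pieces[k−i].
pieces[9] = 3
pieces[10] = 1
pieces[11] = 2
pieces[12] = 4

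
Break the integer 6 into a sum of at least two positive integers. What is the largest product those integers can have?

Let f[k] be the best product for length k (with at least one cut). For each first piece i, the rest contributes max(k−i, f[k−i]).
f[2] = 1·max(1,0) = 1·1 = 1
f[3] = 1·max(2,1) = 1·2 = 2
f[4] = 2·max(2,1) = 2·2 = 4
f[5] = 2·max(3,2) = 2·3 = 6
f[6] = 3·max(3,2) = 3·3 = 9
One optimal split: 3 + 3; product 3·3 = 9.

9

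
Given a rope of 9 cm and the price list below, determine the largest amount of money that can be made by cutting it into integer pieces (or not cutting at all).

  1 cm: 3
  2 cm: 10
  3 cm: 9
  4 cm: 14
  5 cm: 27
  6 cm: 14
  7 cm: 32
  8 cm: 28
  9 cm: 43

47

Build best[k] bottom-up: best[k] = max over allowed piece i of (p[i] + best[k−i]).
best[1] = 3
best[2] = 10
best[3] = 13  (first piece 1, then best[2]=10)
best[4] = 20  (first piece 2, then best[2]=10)
best[5] = 27
best[6] = 30  (first piece 1, then best[5]=27)
best[7] = 37  (first piece 2, then best[5]=27)
best[8] = 40  (first piece 1, then best[7]=37)
best[9] = 47  (first piece 2, then best[7]=37)
One optimal cutting: 5 + 2 + 2 → 27 + 10 + 10 = 47.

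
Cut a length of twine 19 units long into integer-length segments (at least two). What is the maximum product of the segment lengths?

972

Let m[k] be the best product for length k (with at least one cut). For each first piece i, the rest contributes max(k−i, m[k−i]).
Small cases: m[2]=1, m[3]=2, m[4]=4, m[5]=6, m[6]=9, m[7]=12, m[8]=18, m[9]=27, m[10]=36, m[11]=54, m[12]=81.
m[13] = max(1×81, 2×54, 3×36, …, 11×2, 12×1) = 108
m[14] = max(1×108, 2×81, 3×54, …, 12×2, 13×1) = 162
m[15] = max(1×162, 2×108, 3×81, …, 13×2, 14×1) = 243
m[16] = max(1×243, 2×162, 3×108, …, 14×2, 15×1) = 324
m[17] = max(1×324, 2×243, 3×162, …, 15×2, 16×1) = 486
m[18] = max(1×486, 2×324, 3×243, …, 16×2, 17×1) = 729
m[19] = max(1×729, 2×486, 3×324, …, 17×2, 18×1) = 972
One optimal split: 3 + 3 + 3 + 3 + 3 + 2 + 2; product 3×3×3×3×3×2×2 = 972.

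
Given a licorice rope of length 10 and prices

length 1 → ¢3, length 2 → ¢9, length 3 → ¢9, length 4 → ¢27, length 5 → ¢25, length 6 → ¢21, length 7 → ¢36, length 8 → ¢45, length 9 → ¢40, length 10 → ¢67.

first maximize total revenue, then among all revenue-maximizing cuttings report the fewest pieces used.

Build r[k] bottom-up: r[k] = max over allowed piece i of (p[i] + r[k−i]).
r[1] = 3
r[2] = 9
r[3] = 12  (first piece 1, then r[2]=9)
r[4] = 27
r[5] = 30  (first piece 1, then r[4]=27)
r[6] = 36  (first piece 2, then r[4]=27)
r[7] = 39  (first piece 1, then r[6]=36)
r[8] = 54  (first piece 4, then r[4]=27)
r[9] = 57  (first piece 1, then r[8]=54)
r[10] = 67
Maximum revenue is ¢67.
Now minimize piece count subject to staying optimal: for each k, pieces[k] = 1 + min over i with p[i]+r[k−i]=r[k] of pieces[k−i].
pieces[7] = 3
pieces[8] = 2
pieces[9] = 3
pieces[10] = 1

1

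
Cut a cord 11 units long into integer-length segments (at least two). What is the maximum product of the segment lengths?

Define m[k] = max over 1≤i<k of i · max(k−i, m[k−i]); the inner max lets the remainder stay uncut if that's better.
m[2] = 1*max(1,0) = 1*1 = 1
m[3] = 1*max(2,1) = 1*2 = 2
m[4] = 2*max(2,1) = 2*2 = 4
m[5] = 2*max(3,2) = 2*3 = 6
m[6] = 3*max(3,2) = 3*3 = 9
m[7] = 2*max(5,6) = 2*6 = 12
m[8] = 2*max(6,9) = 2*9 = 18
m[9] = 3*max(6,9) = 3*9 = 27
m[10] = 2*max(8,18) = 2*18 = 36
m[11] = 2*max(9,27) = 2*27 = 54
One optimal split: 3 + 3 + 3 + 2; product 3*3*3*2 = 54.

54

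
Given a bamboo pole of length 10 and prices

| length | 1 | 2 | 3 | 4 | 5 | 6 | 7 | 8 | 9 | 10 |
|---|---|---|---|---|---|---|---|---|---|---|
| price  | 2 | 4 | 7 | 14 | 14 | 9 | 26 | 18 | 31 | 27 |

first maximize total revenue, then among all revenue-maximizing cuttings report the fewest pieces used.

Build r[k] bottom-up: r[k] = max over allowed piece i of (p[i] + r[k−i]).
r[1] = 2
r[2] = 4  (first piece 1, then r[1]=2)
r[3] = 7
r[4] = 14
r[5] = 16  (first piece 1, then r[4]=14)
r[6] = 18  (first piece 1, then r[5]=16)
r[7] = 26
r[8] = 28  (first piece 1, then r[7]=26)
r[9] = 31
r[10] = 33  (first piece 1, then r[9]=31)
Maximum revenue is $33.
Now minimize piece count subject to staying optimal: for each k, pieces[k] = 1 + min over i with p[i]+r[k−i]=r[k] of pieces[k−i].
pieces[7] = 1
pieces[8] = 2
pieces[9] = 1
pieces[10] = 2

2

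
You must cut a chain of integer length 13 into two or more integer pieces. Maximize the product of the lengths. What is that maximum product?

108

Fill m[k] for k=2..13: at each k try every first piece i and multiply by the better of (k−i) uncut or m[k−i].
m[2] = 1*max(1,0) = 1*1 = 1
m[3] = 1*max(2,1) = 1*2 = 2
m[4] = 2*max(2,1) = 2*2 = 4
m[5] = 2*max(3,2) = 2*3 = 6
m[6] = 3*max(3,2) = 3*3 = 9
m[7] = 2*max(5,6) = 2*6 = 12
m[8] = 2*max(6,9) = 2*9 = 18
m[9] = 3*max(6,9) = 3*9 = 27
m[10] = 2*max(8,18) = 2*18 = 36
m[11] = 2*max(9,27) = 2*27 = 54
m[12] = 3*max(9,27) = 3*27 = 81
m[13] = 2*max(11,54) = 2*54 = 108
One optimal split: 3 + 3 + 3 + 2 + 2; product 3*3*3*2*2 = 108.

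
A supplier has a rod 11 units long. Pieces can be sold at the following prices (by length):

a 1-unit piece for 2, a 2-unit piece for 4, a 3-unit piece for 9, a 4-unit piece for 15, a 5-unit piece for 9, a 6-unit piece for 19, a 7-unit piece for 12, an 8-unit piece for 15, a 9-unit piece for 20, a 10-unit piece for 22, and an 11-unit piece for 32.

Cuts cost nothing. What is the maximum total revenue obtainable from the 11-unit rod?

39

Let best[k] be the best obtainable value from length k. For each k, try every first piece i and keep the best of price[i] + best[k−i].
best[1] = 2
best[2] = max(2+2, 4+0) = 4
best[3] = max(2+4, 4+2, 9+0) = 9
best[4] = max(2+9, 4+4, 9+2, 15+0) = 15
best[5] = max(2+15, 4+9, 9+4, 15+2, 9+0) = 17
best[6] = max(2+17, 4+15, 9+9, 15+4, 9+2, 19+0) = 19
best[7] = max(2+19, 4+17, 9+15, …, 19+2, 12+0) = 24
best[8] = max(2+24, 4+19, 9+17, …, 12+2, 15+0) = 30
best[9] = max(2+30, 4+24, 9+19, …, 15+2, 20+0) = 32
best[10] = max(2+32, 4+30, 9+24, …, 20+2, 22+0) = 34
best[11] = max(2+34, 4+32, 9+30, …, 22+2, 32+0) = 39
One optimal cutting: 4 + 4 + 3 → 15 + 15 + 9 = 39.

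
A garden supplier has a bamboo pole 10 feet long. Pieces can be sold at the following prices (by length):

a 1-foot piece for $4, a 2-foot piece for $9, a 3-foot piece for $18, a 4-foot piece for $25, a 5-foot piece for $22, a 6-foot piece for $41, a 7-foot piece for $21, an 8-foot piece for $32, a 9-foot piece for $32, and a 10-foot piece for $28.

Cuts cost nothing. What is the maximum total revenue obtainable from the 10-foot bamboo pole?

Build R[k] bottom-up: R[k] = max over allowed piece i of (p[i] + R[k−i]).
R[1] = 4
R[2] = max(4+4, 9+0) = 9
R[3] = max(4+9, 9+4, 18+0) = 18
R[4] = max(4+18, 9+9, 18+4, 25+0) = 25
R[5] = max(4+25, 9+18, 18+9, 25+4, 22+0) = 29
R[6] = max(4+29, 9+25, 18+18, 25+9, 22+4, 41+0) = 41
R[7] = max(4+41, 9+29, 18+25, …, 41+4, 21+0) = 45
R[8] = max(4+45, 9+41, 18+29, …, 21+4, 32+0) = 50
R[9] = max(4+50, 9+45, 18+41, …, 32+4, 32+0) = 59
R[10] = max(4+59, 9+50, 18+45, …, 32+4, 28+0) = 66
One optimal cutting: 6 + 4 → $41 + $25 = $66.

66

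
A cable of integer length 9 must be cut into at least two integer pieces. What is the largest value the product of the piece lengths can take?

27

Let f[k] be the best product for length k (with at least one cut). For each first piece i, the rest contributes max(k−i, f[k−i]).
f[2] = 1×max(1,0) = 1×1 = 1
f[3] = 1×max(2,1) = 1×2 = 2
f[4] = 2×max(2,1) = 2×2 = 4
f[5] = 2×max(3,2) = 2×3 = 6
f[6] = 3×max(3,2) = 3×3 = 9
f[7] = 2×max(5,6) = 2×6 = 12
f[8] = 2×max(6,9) = 2×9 = 18
f[9] = 3×max(6,9) = 3×9 = 27
One optimal split: 3 + 3 + 3; product 3×3×3 = 27.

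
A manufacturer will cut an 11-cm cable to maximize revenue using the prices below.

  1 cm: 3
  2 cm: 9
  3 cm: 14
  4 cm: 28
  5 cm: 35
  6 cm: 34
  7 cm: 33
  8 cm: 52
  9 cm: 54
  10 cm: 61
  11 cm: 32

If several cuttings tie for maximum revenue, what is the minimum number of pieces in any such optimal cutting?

3

Consider every possible first cut. r[k] is the best of p[i]+r[k−i] over all sellable i≤k.
r[1] = 3
r[2] = max(3+3, 9+0) = 9
r[3] = max(3+9, 9+3, 14+0) = 14
r[4] = max(3+14, 9+9, 14+3, 28+0) = 28
r[5] = max(3+28, 9+14, 14+9, 28+3, 35+0) = 35
r[6] = max(3+35, 9+28, 14+14, 28+9, 35+3, 34+0) = 38
r[7] = max(3+38, 9+35, 14+28, …, 34+3, 33+0) = 44
r[8] = max(3+44, 9+38, 14+35, …, 33+3, 52+0) = 56
r[9] = max(3+56, 9+44, 14+38, …, 52+3, 54+0) = 63
r[10] = max(3+63, 9+56, 14+44, …, 54+3, 61+0) = 70
r[11] = max(3+70, 9+63, 14+56, …, 61+3, 32+0) = 73
Maximum revenue is 73.
Now minimize piece count subject to staying optimal: for each k, pieces[k] = 1 + min over i with p[i]+r[k−i]=r[k] of pieces[k−i].
pieces[8] = 2
pieces[9] = 2
pieces[10] = 2
pieces[11] = 3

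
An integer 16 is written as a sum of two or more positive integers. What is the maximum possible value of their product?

324

Fill m[k] for k=2..16: at each k try every first piece i and multiply by the better of (k−i) uncut or m[k−i].
m[2] = 1×max(1,0) = 1×1 = 1
m[3] = max(1×2, 2×1) = 2
m[4] = max(1×3, 2×2, 3×1) = 4
m[5] = max(1×4, 2×3, 3×2, 4×1) = 6
m[6] = max(1×6, 2×4, 3×3, 4×2, 5×1) = 9
m[7] = max(1×9, 2×6, 3×4, 4×3, 5×2, 6×1) = 12
m[8] = max(1×12, 2×9, 3×6, …, 6×2, 7×1) = 18
m[9] = max(1×18, 2×12, 3×9, …, 7×2, 8×1) = 27
m[10] = max(1×27, 2×18, 3×12, …, 8×2, 9×1) = 36
m[11] = max(1×36, 2×27, 3×18, …, 9×2, 10×1) = 54
m[12] = max(1×54, 2×36, 3×27, …, 10×2, 11×1) = 81
m[13] = max(1×81, 2×54, 3×36, …, 11×2, 12×1) = 108
m[14] = max(1×108, 2×81, 3×54, …, 12×2, 13×1) = 162
m[15] = max(1×162, 2×108, 3×81, …, 13×2, 14×1) = 243
m[16] = max(1×243, 2×162, 3×108, …, 14×2, 15×1) = 324
One optimal split: 3 + 3 + 3 + 3 + 2 + 2; product 3×3×3×3×2×2 = 324.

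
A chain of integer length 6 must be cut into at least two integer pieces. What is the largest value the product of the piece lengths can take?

9

Let g[k] be the best product for length k (with at least one cut). For each first piece i, the rest contributes max(k−i, g[k−i]).
g[2] = 1×max(1,0) = 1×1 = 1
g[3] = 1×max(2,1) = 1×2 = 2
g[4] = 2×max(2,1) = 2×2 = 4
g[5] = 2×max(3,2) = 2×3 = 6
g[6] = 3×max(3,2) = 3×3 = 9
One optimal split: 3 + 3; product 3×3 = 9.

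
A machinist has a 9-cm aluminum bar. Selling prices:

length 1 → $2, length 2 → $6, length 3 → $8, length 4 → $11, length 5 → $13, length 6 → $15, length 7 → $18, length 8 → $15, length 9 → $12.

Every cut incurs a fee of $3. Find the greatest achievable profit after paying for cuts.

21

Let net[k] be the best obtainable value from length k. For each k, try every first piece i and keep the best of price[i] + net[k−i] minus the 3 cut fee when i<k.
net[1] = 2
net[2] = max(2+2-3, 6+0) = 6
net[3] = max(2+6-3, 6+2-3, 8+0) = 8
net[4] = max(2+8-3, 6+6-3, 8+2-3, 11+0) = 11
net[5] = max(2+11-3, 6+8-3, 8+6-3, 11+2-3, 13+0) = 13
net[6] = max(2+13-3, 6+11-3, 8+8-3, 11+6-3, 13+2-3, 15+0) = 15
net[7] = max(2+15-3, 6+13-3, 8+11-3, …, 15+2-3, 18+0) = 18
net[8] = max(2+18-3, 6+15-3, 8+13-3, …, 18+2-3, 15+0) = 19
net[9] = max(2+19-3, 6+18-3, 8+15-3, …, 15+2-3, 12+0) = 21
One optimal plan: pieces 7 + 2 (1 cut) → $24 − $3 = $21.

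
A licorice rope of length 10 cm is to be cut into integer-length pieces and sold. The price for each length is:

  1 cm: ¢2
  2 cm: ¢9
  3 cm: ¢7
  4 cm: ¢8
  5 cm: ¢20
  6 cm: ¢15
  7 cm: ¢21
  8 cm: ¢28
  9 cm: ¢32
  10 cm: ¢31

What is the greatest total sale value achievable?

Consider every possible first cut. R[k] is the best of p[i]+R[k−i] over all sellable i≤k.
R[1] = 2
R[2] = max(2+2, 9+0) = 9
R[3] = max(2+9, 9+2, 7+0) = 11
R[4] = max(2+11, 9+9, 7+2, 8+0) = 18
R[5] = max(2+18, 9+11, 7+9, 8+2, 20+0) = 20
R[6] = max(2+20, 9+18, 7+11, 8+9, 20+2, 15+0) = 27
R[7] = max(2+27, 9+20, 7+18, …, 15+2, 21+0) = 29
R[8] = max(2+29, 9+27, 7+20, …, 21+2, 28+0) = 36
R[9] = max(2+36, 9+29, 7+27, …, 28+2, 32+0) = 38
R[10] = max(2+38, 9+36, 7+29, …, 32+2, 31+0) = 45
One optimal cutting: 2 + 2 + 2 + 2 + 2 → ¢9 + ¢9 + ¢9 + ¢9 + ¢9 = ¢45.

45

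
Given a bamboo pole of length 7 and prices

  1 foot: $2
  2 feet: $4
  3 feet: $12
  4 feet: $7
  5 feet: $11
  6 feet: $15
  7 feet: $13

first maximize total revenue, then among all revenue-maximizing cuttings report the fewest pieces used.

Build r[k] bottom-up: r[k] = max over allowed piece i of (p[i] + r[k−i]).
r[1] = 2
r[2] = 4  (first piece 1, then r[1]=2)
r[3] = 12
r[4] = 14  (first piece 1, then r[3]=12)
r[5] = 16  (first piece 1, then r[4]=14)
r[6] = 24  (first piece 3, then r[3]=12)
r[7] = 26  (first piece 1, then r[6]=24)
Maximum revenue is $26.
Now minimize piece count subject to staying optimal: for each k, pieces[k] = 1 + min over i with p[i]+r[k−i]=r[k] of pieces[k−i].
pieces[4] = 2
pieces[5] = 2
pieces[6] = 2
pieces[7] = 3

3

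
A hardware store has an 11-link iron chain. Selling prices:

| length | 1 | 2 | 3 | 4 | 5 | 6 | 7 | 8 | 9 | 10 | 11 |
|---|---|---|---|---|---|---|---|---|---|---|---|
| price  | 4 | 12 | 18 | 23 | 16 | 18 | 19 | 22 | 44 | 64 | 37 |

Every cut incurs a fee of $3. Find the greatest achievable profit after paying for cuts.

65

Let v[k] be the best obtainable value from length k. For each k, try every first piece i and keep the best of price[i] + v[k−i] minus the 3 cut fee when i<k.
v[1] = 4
v[2] = max(4+4-3, 12+0) = 12
v[3] = max(4+12-3, 12+4-3, 18+0) = 18
v[4] = max(4+18-3, 12+12-3, 18+4-3, 23+0) = 23
v[5] = max(4+23-3, 12+18-3, 18+12-3, 23+4-3, 16+0) = 27
v[6] = max(4+27-3, 12+23-3, 18+18-3, 23+12-3, 16+4-3, 18+0) = 33
v[7] = max(4+33-3, 12+27-3, 18+23-3, …, 18+4-3, 19+0) = 38
v[8] = max(4+38-3, 12+33-3, 18+27-3, …, 19+4-3, 22+0) = 43
v[9] = max(4+43-3, 12+38-3, 18+33-3, …, 22+4-3, 44+0) = 48
v[10] = max(4+48-3, 12+43-3, 18+38-3, …, 44+4-3, 64+0) = 64
v[11] = max(4+64-3, 12+48-3, 18+43-3, …, 64+4-3, 37+0) = 65
One optimal plan: pieces 10 + 1 (1 cut) → $68 − $3 = $65.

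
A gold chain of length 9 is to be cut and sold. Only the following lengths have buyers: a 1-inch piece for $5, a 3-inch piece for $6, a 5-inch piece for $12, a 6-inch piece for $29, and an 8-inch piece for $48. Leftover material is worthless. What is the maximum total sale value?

Build f[k] bottom-up: f[k] = max over allowed piece i of (p[i] + f[k−i]).
f[1] = 5
f[2] = 10  (first piece 1, then f[1]=5)
f[3] = 15  (first piece 1, then f[2]=10)
f[4] = 20  (first piece 1, then f[3]=15)
f[5] = 25  (first piece 1, then f[4]=20)
f[6] = 30  (first piece 1, then f[5]=25)
f[7] = 35  (first piece 1, then f[6]=30)
f[8] = 48
f[9] = 53  (first piece 1, then f[8]=48)
One optimal cutting: 8 + 1 → $53.

53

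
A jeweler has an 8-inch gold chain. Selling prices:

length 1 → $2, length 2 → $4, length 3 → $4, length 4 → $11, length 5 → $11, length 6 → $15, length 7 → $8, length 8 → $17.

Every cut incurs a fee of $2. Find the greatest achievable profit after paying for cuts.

20

Consider every possible first cut. v[k] is the best of p[i]+v[k−i] over all sellable i≤k, charging 2 whenever i<k.
v[1] = 2
v[2] = max(2+2-2, 4+0) = 4
v[3] = max(2+4-2, 4+2-2, 4+0) = 4
v[4] = max(2+4-2, 4+4-2, 4+2-2, 11+0) = 11
v[5] = max(2+11-2, 4+4-2, 4+4-2, 11+2-2, 11+0) = 11
v[6] = max(2+11-2, 4+11-2, 4+4-2, 11+4-2, 11+2-2, 15+0) = 15
v[7] = max(2+15-2, 4+11-2, 4+11-2, …, 15+2-2, 8+0) = 15
v[8] = max(2+15-2, 4+15-2, 4+11-2, …, 8+2-2, 17+0) = 20
One optimal plan: pieces 4 + 4 (1 cut) → $22 − $2 = $20.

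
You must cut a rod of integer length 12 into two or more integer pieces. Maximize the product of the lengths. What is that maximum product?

81

Let m[k] be the best product for length k (with at least one cut). For each first piece i, the rest contributes max(k−i, m[k−i]).
m[2] = 1*max(1,0) = 1*1 = 1
m[3] = 1*max(2,1) = 1*2 = 2
m[4] = 2*max(2,1) = 2*2 = 4
m[5] = 2*max(3,2) = 2*3 = 6
m[6] = 3*max(3,2) = 3*3 = 9
m[7] = 2*max(5,6) = 2*6 = 12
m[8] = 2*max(6,9) = 2*9 = 18
m[9] = 3*max(6,9) = 3*9 = 27
m[10] = 2*max(8,18) = 2*18 = 36
m[11] = 2*max(9,27) = 2*27 = 54
m[12] = 3*max(9,27) = 3*27 = 81
One optimal split: 3 + 3 + 3 + 3; product 3*3*3*3 = 81.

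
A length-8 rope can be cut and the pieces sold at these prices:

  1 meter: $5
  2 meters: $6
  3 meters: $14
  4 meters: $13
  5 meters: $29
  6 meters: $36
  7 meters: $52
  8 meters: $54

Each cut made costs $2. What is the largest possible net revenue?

Build v[k] bottom-up: v[k] = max over allowed piece i of (p[i] + v[k−i]) − 2 per cut.
v[1] = 5
v[2] = max(5+5-2, 6+0) = 8
v[3] = max(5+8-2, 6+5-2, 14+0) = 14
v[4] = max(5+14-2, 6+8-2, 14+5-2, 13+0) = 17
v[5] = max(5+17-2, 6+14-2, 14+8-2, 13+5-2, 29+0) = 29
v[6] = max(5+29-2, 6+17-2, 14+14-2, 13+8-2, 29+5-2, 36+0) = 36
v[7] = max(5+36-2, 6+29-2, 14+17-2, …, 36+5-2, 52+0) = 52
v[8] = max(5+52-2, 6+36-2, 14+29-2, …, 52+5-2, 54+0) = 55
One optimal plan: pieces 7 + 1 (1 cut) → $57 − $2 = $55.

55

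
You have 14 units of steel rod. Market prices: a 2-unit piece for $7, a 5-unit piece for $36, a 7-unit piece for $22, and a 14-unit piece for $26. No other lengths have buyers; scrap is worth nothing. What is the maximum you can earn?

Let f[k] be the best obtainable value from length k. For each k, try every first piece i and keep the best of price[i] + f[k−i].
f[1] = 0
f[2] = 7
f[3] = 7
f[4] = 14  (first piece 2, then f[2]=7)
f[5] = max(7+7, 36+0) = 36
f[6] = max(7+14, 36+0) = 36
f[7] = max(7+36, 36+7, 22+0) = 43
f[8] = max(7+36, 36+7, 22+0) = 43
f[9] = max(7+43, 36+14, 22+7) = 50
f[10] = max(7+43, 36+36, 22+7) = 72
f[11] = max(7+50, 36+36, 22+14) = 72
f[12] = max(7+72, 36+43, 22+36) = 79
f[13] = max(7+72, 36+43, 22+36) = 79
f[14] = max(7+79, 36+50, 22+43, 26+0) = 86
One optimal cutting: 5 + 5 + 2 + 2 → $86.

86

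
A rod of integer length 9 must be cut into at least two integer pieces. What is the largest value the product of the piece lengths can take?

27

Let P[k] be the best product for length k (with at least one cut). For each first piece i, the rest contributes max(k−i, P[k−i]).
Small cases: P[2]=1, P[3]=2.
P[4] = 2*max(2,1) = 2*2 = 4
P[5] = 2*max(3,2) = 2*3 = 6
P[6] = 3*max(3,2) = 3*3 = 9
P[7] = 2*max(5,6) = 2*6 = 12
P[8] = 2*max(6,9) = 2*9 = 18
P[9] = 3*max(6,9) = 3*9 = 27
One optimal split: 3 + 3 + 3; product 3*3*3 = 27.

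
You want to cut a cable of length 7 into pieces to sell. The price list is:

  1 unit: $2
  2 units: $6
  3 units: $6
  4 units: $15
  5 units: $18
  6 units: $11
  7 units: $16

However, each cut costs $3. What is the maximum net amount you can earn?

21

Consider every possible first cut. net[k] is the best of p[i]+net[k−i] over all sellable i≤k, charging 3 whenever i<k.
net[1] = 2
net[2] = max(2+2-3, 6+0) = 6
net[3] = max(2+6-3, 6+2-3, 6+0) = 6
net[4] = max(2+6-3, 6+6-3, 6+2-3, 15+0) = 15
net[5] = max(2+15-3, 6+6-3, 6+6-3, 15+2-3, 18+0) = 18
net[6] = max(2+18-3, 6+15-3, 6+6-3, 15+6-3, 18+2-3, 11+0) = 18
net[7] = max(2+18-3, 6+18-3, 6+15-3, …, 11+2-3, 16+0) = 21
One optimal plan: pieces 5 + 2 (1 cut) → $24 − $3 = $21.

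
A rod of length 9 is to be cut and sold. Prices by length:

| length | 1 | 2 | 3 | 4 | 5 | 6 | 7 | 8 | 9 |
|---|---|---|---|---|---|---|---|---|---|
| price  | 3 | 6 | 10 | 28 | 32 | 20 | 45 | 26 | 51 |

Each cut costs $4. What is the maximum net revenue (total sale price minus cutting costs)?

Consider every possible first cut. v[k] is the best of p[i]+v[k−i] over all sellable i≤k, charging 4 whenever i<k.
v[1] = 3
v[2] = max(3+3-4, 6+0) = 6
v[3] = max(3+6-4, 6+3-4, 10+0) = 10
v[4] = max(3+10-4, 6+6-4, 10+3-4, 28+0) = 28
v[5] = max(3+28-4, 6+10-4, 10+6-4, 28+3-4, 32+0) = 32
v[6] = max(3+32-4, 6+28-4, 10+10-4, 28+6-4, 32+3-4, 20+0) = 31
v[7] = max(3+31-4, 6+32-4, 10+28-4, …, 20+3-4, 45+0) = 45
v[8] = max(3+45-4, 6+31-4, 10+32-4, …, 45+3-4, 26+0) = 52
v[9] = max(3+52-4, 6+45-4, 10+31-4, …, 26+3-4, 51+0) = 56
One optimal plan: pieces 5 + 4 (1 cut) → $60 − $4 = $56.

56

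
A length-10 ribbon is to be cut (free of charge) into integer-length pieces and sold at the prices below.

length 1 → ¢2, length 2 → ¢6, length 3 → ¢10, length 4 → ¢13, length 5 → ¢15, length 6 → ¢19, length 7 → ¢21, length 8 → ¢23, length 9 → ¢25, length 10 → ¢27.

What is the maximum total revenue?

33

Consider every possible first cut. r[k] is the best of p[i]+r[k−i] over all sellable i≤k.
r[1] = 2
r[2] = 6
r[3] = 10
r[4] = 13
r[5] = 16  (first piece 2, then r[3]=10)
r[6] = 20  (first piece 3, then r[3]=10)
r[7] = 23  (first piece 3, then r[4]=13)
r[8] = 26  (first piece 2, then r[6]=20)
r[9] = 30  (first piece 3, then r[6]=20)
r[10] = 33  (first piece 3, then r[7]=23)
One optimal cutting: 4 + 3 + 3 → ¢13 + ¢10 + ¢10 = ¢33.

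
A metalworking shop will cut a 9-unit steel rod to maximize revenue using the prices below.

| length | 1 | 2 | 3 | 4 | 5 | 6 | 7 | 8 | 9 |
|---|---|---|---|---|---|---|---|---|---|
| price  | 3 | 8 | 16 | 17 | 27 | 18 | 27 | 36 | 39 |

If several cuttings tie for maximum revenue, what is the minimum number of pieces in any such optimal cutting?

Consider every possible first cut. r[k] is the best of p[i]+r[k−i] over all sellable i≤k.
r[1] = 3
r[2] = max(3+3, 8+0) = 8
r[3] = max(3+8, 8+3, 16+0) = 16
r[4] = max(3+16, 8+8, 16+3, 17+0) = 19
r[5] = max(3+19, 8+16, 16+8, 17+3, 27+0) = 27
r[6] = max(3+27, 8+19, 16+16, 17+8, 27+3, 18+0) = 32
r[7] = max(3+32, 8+27, 16+19, …, 18+3, 27+0) = 35
r[8] = max(3+35, 8+32, 16+27, …, 27+3, 36+0) = 43
r[9] = max(3+43, 8+35, 16+32, …, 36+3, 39+0) = 48
Maximum revenue is $48.
Now minimize piece count subject to staying optimal: for each k, pieces[k] = 1 + min over i with p[i]+r[k−i]=r[k] of pieces[k−i].
pieces[6] = 2
pieces[7] = 2
pieces[8] = 2
pieces[9] = 3

3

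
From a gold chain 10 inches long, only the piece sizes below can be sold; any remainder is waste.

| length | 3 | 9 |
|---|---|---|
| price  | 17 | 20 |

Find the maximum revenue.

Consider every possible first cut. f[k] is the best of p[i]+f[k−i] over all sellable i≤k.
f[1] = 0
f[2] = 0
f[3] = 17
f[4] = 17
f[5] = 17
f[6] = 34  (first piece 3, then f[3]=17)
f[7] = 34
f[8] = 34
f[9] = 51  (first piece 3, then f[6]=34)
f[10] = 51
One optimal cutting: pieces 3 + 3 + 3 with 1 inch of scrap → $51.

51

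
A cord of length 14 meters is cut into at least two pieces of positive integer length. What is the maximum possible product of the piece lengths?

162

Let f[k] be the best product for length k (with at least one cut). For each first piece i, the rest contributes max(k−i, f[k−i]).
Small cases: f[2]=1, f[3]=2, f[4]=4, f[5]=6, f[6]=9, f[7]=12, f[8]=18, f[9]=27.
f[10] = max(1*27, 2*18, 3*12, …, 8*2, 9*1) = 36
f[11] = max(1*36, 2*27, 3*18, …, 9*2, 10*1) = 54
f[12] = max(1*54, 2*36, 3*27, …, 10*2, 11*1) = 81
f[13] = max(1*81, 2*54, 3*36, …, 11*2, 12*1) = 108
f[14] = max(1*108, 2*81, 3*54, …, 12*2, 13*1) = 162
One optimal split: 3 + 3 + 3 + 3 + 2; product 3*3*3*3*2 = 162.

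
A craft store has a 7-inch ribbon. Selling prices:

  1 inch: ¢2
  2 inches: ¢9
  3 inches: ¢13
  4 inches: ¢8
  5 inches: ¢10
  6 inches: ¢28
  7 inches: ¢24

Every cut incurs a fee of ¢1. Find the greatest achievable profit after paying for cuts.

Let r[k] be the best obtainable value from length k. For each k, try every first piece i and keep the best of price[i] + r[k−i] minus the 1 cut fee when i<k.
r[1] = 2
r[2] = 9
r[3] = 13
r[4] = 17  (first piece 2, then r[2]=9)
r[5] = 21  (first piece 2, then r[3]=13)
r[6] = 28
r[7] = 29  (first piece 1, then r[6]=28)
One optimal plan: pieces 6 + 1 (1 cut) → ¢30 − ¢1 = ¢29.

29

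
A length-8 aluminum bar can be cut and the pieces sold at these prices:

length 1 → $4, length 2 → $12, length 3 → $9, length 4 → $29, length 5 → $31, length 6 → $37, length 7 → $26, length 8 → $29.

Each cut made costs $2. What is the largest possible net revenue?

56

Build v[k] bottom-up: v[k] = max over allowed piece i of (p[i] + v[k−i]) − 2 per cut.
v[1] = 4
v[2] = 12
v[3] = 14  (first piece 1, then v[2]=12)
v[4] = 29
v[5] = 31  (first piece 1, then v[4]=29)
v[6] = 39  (first piece 2, then v[4]=29)
v[7] = 41  (first piece 1, then v[6]=39)
v[8] = 56  (first piece 4, then v[4]=29)
One optimal plan: pieces 4 + 4 (1 cut) → $58 − $2 = $56.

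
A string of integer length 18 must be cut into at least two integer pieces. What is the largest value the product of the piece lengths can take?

Let g[k] be the best product for length k (with at least one cut). For each first piece i, the rest contributes max(k−i, g[k−i]).
g[2] = 1*max(1,0) = 1*1 = 1
g[3] = 1*max(2,1) = 1*2 = 2
g[4] = 2*max(2,1) = 2*2 = 4
g[5] = 2*max(3,2) = 2*3 = 6
g[6] = 3*max(3,2) = 3*3 = 9
g[7] = 2*max(5,6) = 2*6 = 12
g[8] = 2*max(6,9) = 2*9 = 18
g[9] = 3*max(6,9) = 3*9 = 27
g[10] = 2*max(8,18) = 2*18 = 36
g[11] = 2*max(9,27) = 2*27 = 54
g[12] = 3*max(9,27) = 3*27 = 81
g[13] = 2*max(11,54) = 2*54 = 108
g[14] = 2*max(12,81) = 2*81 = 162
g[15] = 3*max(12,81) = 3*81 = 243
g[16] = 2*max(14,162) = 2*162 = 324
g[17] = 2*max(15,243) = 2*243 = 486
g[18] = 3*max(15,243) = 3*243 = 729
One optimal split: 3 + 3 + 3 + 3 + 3 + 3; product 3*3*3*3*3*3 = 729.

729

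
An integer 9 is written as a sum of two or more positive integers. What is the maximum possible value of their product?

Define prod[k] = max over 1≤i<k of i · max(k−i, prod[k−i]); the inner max lets the remainder stay uncut if that's better.
Small cases: prod[2]=1, prod[3]=2.
prod[4] = max(1*3, 2*2, 3*1) = 4
prod[5] = max(1*4, 2*3, 3*2, 4*1) = 6
prod[6] = max(1*6, 2*4, 3*3, 4*2, 5*1) = 9
prod[7] = max(1*9, 2*6, 3*4, 4*3, 5*2, 6*1) = 12
prod[8] = max(1*12, 2*9, 3*6, …, 6*2, 7*1) = 18
prod[9] = max(1*18, 2*12, 3*9, …, 7*2, 8*1) = 27
One optimal split: 3 + 3 + 3; product 3*3*3 = 27.

27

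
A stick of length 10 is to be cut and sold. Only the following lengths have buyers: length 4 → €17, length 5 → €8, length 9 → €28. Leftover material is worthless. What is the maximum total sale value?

Let f[k] be the best obtainable value from length k. For each k, try every first piece i and keep the best of price[i] + f[k−i].
f[1] = 0
f[2] = 0
f[3] = 0
f[4] = 17
f[5] = max(17+0, 8+0) = 17
f[6] = max(17+0, 8+0) = 17
f[7] = max(17+0, 8+0) = 17
f[8] = max(17+17, 8+0) = 34
f[9] = max(17+17, 8+17, 28+0) = 34
f[10] = max(17+17, 8+17, 28+0) = 34
One optimal cutting: pieces 4 + 4 with 2 meters of scrap → €34.

34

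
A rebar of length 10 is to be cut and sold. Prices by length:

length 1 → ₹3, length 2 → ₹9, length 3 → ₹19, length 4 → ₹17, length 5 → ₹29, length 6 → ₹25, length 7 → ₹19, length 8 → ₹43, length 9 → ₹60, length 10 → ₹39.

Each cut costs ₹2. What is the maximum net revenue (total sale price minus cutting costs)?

61

Build net[k] bottom-up: net[k] = max over allowed piece i of (p[i] + net[k−i]) − 2 per cut.
net[1] = 3
net[2] = 9
net[3] = 19
net[4] = 20  (first piece 1, then net[3]=19)
net[5] = 29
net[6] = 36  (first piece 3, then net[3]=19)
net[7] = 37  (first piece 1, then net[6]=36)
net[8] = 46  (first piece 3, then net[5]=29)
net[9] = 60
net[10] = 61  (first piece 1, then net[9]=60)
One optimal plan: pieces 9 + 1 (1 cut) → ₹63 − ₹2 = ₹61.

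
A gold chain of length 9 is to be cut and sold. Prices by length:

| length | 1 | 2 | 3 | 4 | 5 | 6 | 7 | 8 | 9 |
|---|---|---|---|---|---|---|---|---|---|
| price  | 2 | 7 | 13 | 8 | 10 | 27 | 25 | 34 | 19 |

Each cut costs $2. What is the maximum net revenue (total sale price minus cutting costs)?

Consider every possible first cut. v[k] is the best of p[i]+v[k−i] over all sellable i≤k, charging 2 whenever i<k.
v[1] = 2
v[2] = 7
v[3] = 13
v[4] = 13  (first piece 1, then v[3]=13)
v[5] = 18  (first piece 2, then v[3]=13)
v[6] = 27
v[7] = 27  (first piece 1, then v[6]=27)
v[8] = 34
v[9] = 38  (first piece 3, then v[6]=27)
One optimal plan: pieces 6 + 3 (1 cut) → $40 − $2 = $38.

38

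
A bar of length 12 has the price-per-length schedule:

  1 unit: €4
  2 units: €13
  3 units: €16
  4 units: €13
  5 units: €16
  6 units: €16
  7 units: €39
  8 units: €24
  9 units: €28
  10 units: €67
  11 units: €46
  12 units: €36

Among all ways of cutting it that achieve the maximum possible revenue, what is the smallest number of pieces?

2

Build r[k] bottom-up: r[k] = max over allowed piece i of (p[i] + r[k−i]).
r[1] = 4
r[2] = 13
r[3] = 17  (first piece 1, then r[2]=13)
r[4] = 26  (first piece 2, then r[2]=13)
r[5] = 30  (first piece 1, then r[4]=26)
r[6] = 39  (first piece 2, then r[4]=26)
r[7] = 43  (first piece 1, then r[6]=39)
r[8] = 52  (first piece 2, then r[6]=39)
r[9] = 56  (first piece 1, then r[8]=52)
r[10] = 67
r[11] = 71  (first piece 1, then r[10]=67)
r[12] = 80  (first piece 2, then r[10]=67)
Maximum revenue is €80.
Now minimize piece count subject to staying optimal: for each k, pieces[k] = 1 + min over i with p[i]+r[k−i]=r[k] of pieces[k−i].
pieces[9] = 5
pieces[10] = 1
pieces[11] = 2
pieces[12] = 2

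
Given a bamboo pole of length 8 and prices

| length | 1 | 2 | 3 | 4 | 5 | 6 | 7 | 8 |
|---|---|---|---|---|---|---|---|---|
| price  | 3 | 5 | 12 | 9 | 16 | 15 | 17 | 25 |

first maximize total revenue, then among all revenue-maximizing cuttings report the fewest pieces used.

Let r[k] be the best obtainable value from length k. For each k, try every first piece i and keep the best of price[i] + r[k−i].
r[1] = 3
r[2] = max(3+3, 5+0) = 6
r[3] = max(3+6, 5+3, 12+0) = 12
r[4] = max(3+12, 5+6, 12+3, 9+0) = 15
r[5] = max(3+15, 5+12, 12+6, 9+3, 16+0) = 18
r[6] = max(3+18, 5+15, 12+12, 9+6, 16+3, 15+0) = 24
r[7] = max(3+24, 5+18, 12+15, …, 15+3, 17+0) = 27
r[8] = max(3+27, 5+24, 12+18, …, 17+3, 25+0) = 30
Maximum revenue is $30.
Now minimize piece count subject to staying optimal: for each k, pieces[k] = 1 + min over i with p[i]+r[k−i]=r[k] of pieces[k−i].
pieces[5] = 3
pieces[6] = 2
pieces[7] = 3
pieces[8] = 4

4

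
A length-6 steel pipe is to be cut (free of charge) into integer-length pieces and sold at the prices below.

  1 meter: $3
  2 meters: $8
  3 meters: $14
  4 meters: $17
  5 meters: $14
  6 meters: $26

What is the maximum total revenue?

Consider every possible first cut. r[k] is the best of p[i]+r[k−i] over all sellable i≤k.
r[1] = 3
r[2] = max(3+3, 8+0) = 8
r[3] = max(3+8, 8+3, 14+0) = 14
r[4] = max(3+14, 8+8, 14+3, 17+0) = 17
r[5] = max(3+17, 8+14, 14+8, 17+3, 14+0) = 22
r[6] = max(3+22, 8+17, 14+14, 17+8, 14+3, 26+0) = 28
One optimal cutting: 3 + 3 → $14 + $14 = $28.

28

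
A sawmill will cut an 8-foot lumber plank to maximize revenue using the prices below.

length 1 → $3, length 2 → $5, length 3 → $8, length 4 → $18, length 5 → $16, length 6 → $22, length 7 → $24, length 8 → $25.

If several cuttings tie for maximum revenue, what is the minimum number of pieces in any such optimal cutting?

Build r[k] bottom-up: r[k] = max over allowed piece i of (p[i] + r[k−i]).
r[1] = 3
r[2] = 6  (first piece 1, then r[1]=3)
r[3] = 9  (first piece 1, then r[2]=6)
r[4] = 18
r[5] = 21  (first piece 1, then r[4]=18)
r[6] = 24  (first piece 1, then r[5]=21)
r[7] = 27  (first piece 1, then r[6]=24)
r[8] = 36  (first piece 4, then r[4]=18)
Maximum revenue is $36.
Now minimize piece count subject to staying optimal: for each k, pieces[k] = 1 + min over i with p[i]+r[k−i]=r[k] of pieces[k−i].
pieces[5] = 2
pieces[6] = 3
pieces[7] = 4
pieces[8] = 2

2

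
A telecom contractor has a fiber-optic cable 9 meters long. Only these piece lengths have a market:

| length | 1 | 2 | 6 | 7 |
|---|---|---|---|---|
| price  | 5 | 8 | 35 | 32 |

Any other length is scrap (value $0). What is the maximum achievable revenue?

Let r[k] be the best obtainable value from length k. For each k, try every first piece i and keep the best of price[i] + r[k−i].
r[1] = 5
r[2] = 10  (first piece 1, then r[1]=5)
r[3] = 15  (first piece 1, then r[2]=10)
r[4] = 20  (first piece 1, then r[3]=15)
r[5] = 25  (first piece 1, then r[4]=20)
r[6] = 35
r[7] = 40  (first piece 1, then r[6]=35)
r[8] = 45  (first piece 1, then r[7]=40)
r[9] = 50  (first piece 1, then r[8]=45)
One optimal cutting: 6 + 1 + 1 + 1 → $50.

50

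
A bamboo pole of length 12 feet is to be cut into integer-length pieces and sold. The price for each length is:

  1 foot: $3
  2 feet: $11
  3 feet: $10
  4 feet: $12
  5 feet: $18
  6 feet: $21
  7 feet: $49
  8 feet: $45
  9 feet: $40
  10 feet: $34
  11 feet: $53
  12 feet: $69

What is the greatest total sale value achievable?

Consider every possible first cut. r[k] is the best of p[i]+r[k−i] over all sellable i≤k.
r[1] = 3
r[2] = 11
r[3] = 14  (first piece 1, then r[2]=11)
r[4] = 22  (first piece 2, then r[2]=11)
r[5] = 25  (first piece 1, then r[4]=22)
r[6] = 33  (first piece 2, then r[4]=22)
r[7] = 49
r[8] = 52  (first piece 1, then r[7]=49)
r[9] = 60  (first piece 2, then r[7]=49)
r[10] = 63  (first piece 1, then r[9]=60)
r[11] = 71  (first piece 2, then r[9]=60)
r[12] = 74  (first piece 1, then r[11]=71)
One optimal cutting: 7 + 2 + 2 + 1 → $49 + $11 + $11 + $3 = $74.

74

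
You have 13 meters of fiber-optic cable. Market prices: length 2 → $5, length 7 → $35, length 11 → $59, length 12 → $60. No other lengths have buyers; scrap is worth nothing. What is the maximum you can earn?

Consider every possible first cut. f[k] is the best of p[i]+f[k−i] over all sellable i≤k.
f[1] = 0
f[2] = 5
f[3] = 5
f[4] = 10  (first piece 2, then f[2]=5)
f[5] = 10
f[6] = 15  (first piece 2, then f[4]=10)
f[7] = max(5+10, 35+0) = 35
f[8] = max(5+15, 35+0) = 35
f[9] = max(5+35, 35+5) = 40
f[10] = max(5+35, 35+5) = 40
f[11] = max(5+40, 35+10, 59+0) = 59
f[12] = max(5+40, 35+10, 59+0, 60+0) = 60
f[13] = max(5+59, 35+15, 59+5, 60+0) = 64
One optimal cutting: 11 + 2 → $64.

64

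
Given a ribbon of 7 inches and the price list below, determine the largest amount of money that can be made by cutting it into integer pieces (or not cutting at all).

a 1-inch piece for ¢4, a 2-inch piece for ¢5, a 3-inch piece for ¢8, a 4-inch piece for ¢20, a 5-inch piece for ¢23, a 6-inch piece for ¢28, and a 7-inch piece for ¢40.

40

Build best[k] bottom-up: best[k] = max over allowed piece i of (p[i] + best[k−i]).
best[1] = 4
best[2] = 8  (first piece 1, then best[1]=4)
best[3] = 12  (first piece 1, then best[2]=8)
best[4] = 20
best[5] = 24  (first piece 1, then best[4]=20)
best[6] = 28  (first piece 1, then best[5]=24)
best[7] = 40
Best is to sell the whole 7-inch piece uncut for ¢40.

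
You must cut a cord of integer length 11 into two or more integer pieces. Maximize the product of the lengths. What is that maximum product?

54

Let f[k] be the best product for length k (with at least one cut). For each first piece i, the rest contributes max(k−i, f[k−i]).
f[2] = 1·max(1,0) = 1·1 = 1
f[3] = max(1·2, 2·1) = 2
f[4] = max(1·3, 2·2, 3·1) = 4
f[5] = max(1·4, 2·3, 3·2, 4·1) = 6
f[6] = max(1·6, 2·4, 3·3, 4·2, 5·1) = 9
f[7] = max(1·9, 2·6, 3·4, 4·3, 5·2, 6·1) = 12
f[8] = max(1·12, 2·9, 3·6, …, 6·2, 7·1) = 18
f[9] = max(1·18, 2·12, 3·9, …, 7·2, 8·1) = 27
f[10] = max(1·27, 2·18, 3·12, …, 8·2, 9·1) = 36
f[11] = max(1·36, 2·27, 3·18, …, 9·2, 10·1) = 54
One optimal split: 3 + 3 + 3 + 2; product 3·3·3·2 = 54.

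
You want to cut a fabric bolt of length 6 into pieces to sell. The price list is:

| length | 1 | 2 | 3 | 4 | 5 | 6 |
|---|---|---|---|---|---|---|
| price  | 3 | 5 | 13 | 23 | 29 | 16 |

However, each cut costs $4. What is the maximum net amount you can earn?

28

Consider every possible first cut. net[k] is the best of p[i]+net[k−i] over all sellable i≤k, charging 4 whenever i<k.
net[1] = 3
net[2] = max(3+3-4, 5+0) = 5
net[3] = max(3+5-4, 5+3-4, 13+0) = 13
net[4] = max(3+13-4, 5+5-4, 13+3-4, 23+0) = 23
net[5] = max(3+23-4, 5+13-4, 13+5-4, 23+3-4, 29+0) = 29
net[6] = max(3+29-4, 5+23-4, 13+13-4, 23+5-4, 29+3-4, 16+0) = 28
One optimal plan: pieces 5 + 1 (1 cut) → $32 − $4 = $28.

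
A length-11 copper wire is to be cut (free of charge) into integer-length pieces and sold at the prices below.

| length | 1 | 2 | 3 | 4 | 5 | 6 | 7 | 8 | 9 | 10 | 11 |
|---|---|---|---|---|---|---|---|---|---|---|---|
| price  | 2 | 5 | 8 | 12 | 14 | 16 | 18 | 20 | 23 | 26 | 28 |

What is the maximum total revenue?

32

Consider every possible first cut. best[k] is the best of p[i]+best[k−i] over all sellable i≤k.
best[1] = 2
best[2] = max(2+2, 5+0) = 5
best[3] = max(2+5, 5+2, 8+0) = 8
best[4] = max(2+8, 5+5, 8+2, 12+0) = 12
best[5] = max(2+12, 5+8, 8+5, 12+2, 14+0) = 14
best[6] = max(2+14, 5+12, 8+8, 12+5, 14+2, 16+0) = 17
best[7] = max(2+17, 5+14, 8+12, …, 16+2, 18+0) = 20
best[8] = max(2+20, 5+17, 8+14, …, 18+2, 20+0) = 24
best[9] = max(2+24, 5+20, 8+17, …, 20+2, 23+0) = 26
best[10] = max(2+26, 5+24, 8+20, …, 23+2, 26+0) = 29
best[11] = max(2+29, 5+26, 8+24, …, 26+2, 28+0) = 32
One optimal cutting: 4 + 4 + 3 → €12 + €12 + €8 = €32.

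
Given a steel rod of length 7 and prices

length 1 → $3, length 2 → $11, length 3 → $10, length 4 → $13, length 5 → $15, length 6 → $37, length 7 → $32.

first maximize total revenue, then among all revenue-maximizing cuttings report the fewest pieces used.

2

Let r[k] be the best obtainable value from length k. For each k, try every first piece i and keep the best of price[i] + r[k−i].
r[1] = 3
r[2] = max(3+3, 11+0) = 11
r[3] = max(3+11, 11+3, 10+0) = 14
r[4] = max(3+14, 11+11, 10+3, 13+0) = 22
r[5] = max(3+22, 11+14, 10+11, 13+3, 15+0) = 25
r[6] = max(3+25, 11+22, 10+14, 13+11, 15+3, 37+0) = 37
r[7] = max(3+37, 11+25, 10+22, …, 37+3, 32+0) = 40
Maximum revenue is $40.
Now minimize piece count subject to staying optimal: for each k, pieces[k] = 1 + min over i with p[i]+r[k−i]=r[k] of pieces[k−i].
pieces[4] = 2
pieces[5] = 3
pieces[6] = 1
pieces[7] = 2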